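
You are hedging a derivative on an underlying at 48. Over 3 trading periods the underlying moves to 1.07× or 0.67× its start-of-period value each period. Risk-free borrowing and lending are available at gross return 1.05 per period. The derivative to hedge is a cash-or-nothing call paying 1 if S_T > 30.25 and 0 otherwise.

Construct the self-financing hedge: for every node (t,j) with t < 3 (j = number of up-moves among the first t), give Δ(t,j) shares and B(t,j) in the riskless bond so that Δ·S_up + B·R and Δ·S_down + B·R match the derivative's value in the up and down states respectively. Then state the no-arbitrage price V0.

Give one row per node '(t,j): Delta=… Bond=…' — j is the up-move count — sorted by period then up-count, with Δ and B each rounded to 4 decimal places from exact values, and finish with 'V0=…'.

Under the risk-neutral measure, an up-move has probability p* = (R−d)/(u−d) = 0.9500 and values discount at R = 1.05.
Terminal payoffs: V(3,0)=0.0000, V(3,1)=0.0000, V(3,2)=1.0000, V(3,3)=1.0000
  t=2,j=0: stock 21.5472 → up 23.0555 (V=0.0000), down 14.4366 (V=0.0000). Price 0.0000; hedge Δ=0.0000, bond B=0.0000.
  t=2,j=1: stock 34.4112 → up 36.8200 (V=1.0000), down 23.0555 (V=0.0000). Price 0.9048; hedge Δ=0.0727, bond B=-1.5952.
  t=2,j=2: stock 54.9552 → up 58.8021 (V=1.0000), down 36.8200 (V=1.0000). Price 0.9524; hedge Δ=0.0000, bond B=0.9524.
  t=1,j=0: stock 32.1600 → up 34.4112 (V=0.9048), down 21.5472 (V=0.0000). Price 0.8186; hedge Δ=0.0703, bond B=-1.4433.
  t=1,j=1: stock 51.3600 → up 54.9552 (V=0.9524), down 34.4112 (V=0.9048). Price 0.9048; hedge Δ=0.0023, bond B=0.7857.
  t=0,j=0: stock 48.0000 → up 51.3600 (V=0.9048), down 32.1600 (V=0.8186). Price 0.8576; hedge Δ=0.0045, bond B=0.6422.
The time-0 hedge costs 0.8576, which is the no-arbitrage price.

(0,0): Delta=0.0045 Bond=0.6422
(1,0): Delta=0.0703 Bond=-1.4433
(1,1): Delta=0.0023 Bond=0.7857
(2,0): Delta=0.0000 Bond=0.0000
(2,1): Delta=0.0727 Bond=-1.5952
(2,2): Delta=0.0000 Bond=0.9524
V0=0.8576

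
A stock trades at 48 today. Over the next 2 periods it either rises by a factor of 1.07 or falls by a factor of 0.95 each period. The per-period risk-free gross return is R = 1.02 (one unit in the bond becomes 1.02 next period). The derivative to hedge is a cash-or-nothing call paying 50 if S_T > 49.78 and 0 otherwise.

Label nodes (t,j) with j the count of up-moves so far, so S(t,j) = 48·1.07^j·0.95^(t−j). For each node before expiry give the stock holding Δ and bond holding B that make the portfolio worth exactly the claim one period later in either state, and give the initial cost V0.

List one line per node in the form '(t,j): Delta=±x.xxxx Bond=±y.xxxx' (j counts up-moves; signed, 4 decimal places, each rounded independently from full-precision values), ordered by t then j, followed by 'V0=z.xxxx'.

(0,0): Delta=4.9644 Bond=-221.9365
(1,0): Delta=0.0000 Bond=0.0000
(1,1): Delta=8.1127 Bond=-388.0719
V0=16.3532

Risk-neutral probability p* = (R−d)/(u−d) = (1.02−0.95)/(1.07−0.95) = 0.5833.
Payoff layer (t=2): V(2,0)=0.0000, V(2,1)=0.0000, V(2,2)=50.0000
  t=1,j=0: stock 45.6000 → up 48.7920 (V=0.0000), down 43.3200 (V=0.0000). Price 0.0000; hedge Δ=0.0000, bond B=0.0000.
  t=1,j=1: stock 51.3600 → up 54.9552 (V=50.0000), down 48.7920 (V=0.0000). Price 28.5948; hedge Δ=8.1127, bond B=-388.0719.
  t=0,j=0: stock 48.0000 → up 51.3600 (V=28.5948), down 45.6000 (V=0.0000). Price 16.3532; hedge Δ=4.9644, bond B=-221.9365.
Root portfolio cost Δ·48+B reproduces V0=16.3532.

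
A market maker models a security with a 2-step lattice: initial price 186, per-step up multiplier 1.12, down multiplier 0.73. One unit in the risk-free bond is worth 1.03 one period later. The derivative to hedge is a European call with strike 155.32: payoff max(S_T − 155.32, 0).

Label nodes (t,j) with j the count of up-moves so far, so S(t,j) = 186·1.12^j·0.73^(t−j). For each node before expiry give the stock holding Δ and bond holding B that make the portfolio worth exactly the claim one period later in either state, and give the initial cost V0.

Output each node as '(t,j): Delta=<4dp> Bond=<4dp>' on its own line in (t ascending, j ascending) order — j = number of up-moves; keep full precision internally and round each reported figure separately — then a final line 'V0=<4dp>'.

(0,0): Delta=0.8030 Bond=-105.8586
(1,0): Delta=0.0000 Bond=0.0000
(1,1): Delta=0.9600 Bond=-141.7447
V0=43.5035

No-arbitrage ⇒ martingale measure with p* = (R−d)/(u−d) = 0.7692.
Terminal values V(2,·): V(2,0)=0.0000, V(2,1)=0.0000, V(2,2)=77.9984
Node (1,0) S=135.7800: V=(p*·0.0000+(1−p*)·0.0000)/1.03=0.0000; Δ=(0.0000−0.0000)/(152.0736−99.1194)=0.0000; B=V−Δ·S=0.0000
Node (1,1) S=208.3200: V=(p*·77.9984+(1−p*)·0.0000)/1.03=58.2512; Δ=(77.9984−0.0000)/(233.3184−152.0736)=0.9600; B=V−Δ·S=-141.7447
Node (0,0) S=186.0000: V=(p*·58.2512+(1−p*)·0.0000)/1.03=43.5035; Δ=(58.2512−0.0000)/(208.3200−135.7800)=0.8030; B=V−Δ·S=-105.8586
The time-0 hedge costs 43.5035, which is the no-arbitrage price.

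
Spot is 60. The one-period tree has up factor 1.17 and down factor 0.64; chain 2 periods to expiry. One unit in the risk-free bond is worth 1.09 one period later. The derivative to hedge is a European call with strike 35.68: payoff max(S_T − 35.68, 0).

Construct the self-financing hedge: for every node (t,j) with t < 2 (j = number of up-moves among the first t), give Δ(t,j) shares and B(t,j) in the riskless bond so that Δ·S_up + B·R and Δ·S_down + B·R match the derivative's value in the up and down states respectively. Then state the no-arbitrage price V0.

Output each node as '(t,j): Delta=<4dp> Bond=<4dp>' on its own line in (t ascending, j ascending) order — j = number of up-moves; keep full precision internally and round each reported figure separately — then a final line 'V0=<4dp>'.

Risk-neutral probability p* = (R−d)/(u−d) = (1.09−0.64)/(1.17−0.64) = 0.8491.
Terminal payoffs: V(2,0)=0.0000, V(2,1)=9.2480, V(2,2)=46.4540
Node (1,0) S=38.4000: V=(p*·9.2480+(1−p*)·0.0000)/1.09=7.2037; Δ=(9.2480−0.0000)/(44.9280−24.5760)=0.4544; B=V−Δ·S=-10.2453
Node (1,1) S=70.2000: V=(p*·46.4540+(1−p*)·9.2480)/1.09=37.4661; Δ=(46.4540−9.2480)/(82.1340−44.9280)=1.0000; B=V−Δ·S=-32.7339
Node (0,0) S=60.0000: V=(p*·37.4661+(1−p*)·7.2037)/1.09=30.1818; Δ=(37.4661−7.2037)/(70.2000−38.4000)=0.9516; B=V−Δ·S=-26.9169
Check: Δ(0,0)·S0 + B(0,0) = 30.1818 = V0.

(0,0): Delta=0.9516 Bond=-26.9169
(1,0): Delta=0.4544 Bond=-10.2453
(1,1): Delta=1.0000 Bond=-32.7339
V0=30.1818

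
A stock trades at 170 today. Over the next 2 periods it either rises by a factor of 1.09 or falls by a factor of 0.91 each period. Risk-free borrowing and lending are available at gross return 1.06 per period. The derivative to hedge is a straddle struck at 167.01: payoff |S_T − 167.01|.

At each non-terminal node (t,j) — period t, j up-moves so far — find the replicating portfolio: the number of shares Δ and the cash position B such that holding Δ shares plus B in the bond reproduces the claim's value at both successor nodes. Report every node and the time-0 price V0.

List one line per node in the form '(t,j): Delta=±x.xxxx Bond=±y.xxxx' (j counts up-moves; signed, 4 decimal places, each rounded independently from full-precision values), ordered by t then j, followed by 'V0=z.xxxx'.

(0,0): Delta=0.7304 Bond=-101.5114
(1,0): Delta=-0.8841 Bond=142.1705
(1,1): Delta=1.0000 Bond=-157.5566
V0=22.6588

Under the risk-neutral measure, an up-move has probability p* = (R−d)/(u−d) = 0.8333 and values discount at R = 1.06.
Terminal values V(2,·): V(2,0)=26.2330, V(2,1)=1.6130, V(2,2)=34.9670
(1,0): S=154.7000. Δ = (V_up−V_dn)/(S_up−S_dn) = (1.6130−26.2330)/(168.6230−140.7770) = -0.8841. V = [p*·1.6130 + (1−p*)·26.2330]/1.06 = 5.3928. B = V − Δ·S = 142.1705.
(1,1): S=185.3000. Δ = (V_up−V_dn)/(S_up−S_dn) = (34.9670−1.6130)/(201.9770−168.6230) = 1.0000. V = [p*·34.9670 + (1−p*)·1.6130]/1.06 = 27.7434. B = V − Δ·S = -157.5566.
(0,0): S=170.0000. Δ = (V_up−V_dn)/(S_up−S_dn) = (27.7434−5.3928)/(185.3000−154.7000) = 0.7304. V = [p*·27.7434 + (1−p*)·5.3928]/1.06 = 22.6588. B = V − Δ·S = -101.5114.
Root portfolio cost Δ·170+B reproduces V0=22.6588.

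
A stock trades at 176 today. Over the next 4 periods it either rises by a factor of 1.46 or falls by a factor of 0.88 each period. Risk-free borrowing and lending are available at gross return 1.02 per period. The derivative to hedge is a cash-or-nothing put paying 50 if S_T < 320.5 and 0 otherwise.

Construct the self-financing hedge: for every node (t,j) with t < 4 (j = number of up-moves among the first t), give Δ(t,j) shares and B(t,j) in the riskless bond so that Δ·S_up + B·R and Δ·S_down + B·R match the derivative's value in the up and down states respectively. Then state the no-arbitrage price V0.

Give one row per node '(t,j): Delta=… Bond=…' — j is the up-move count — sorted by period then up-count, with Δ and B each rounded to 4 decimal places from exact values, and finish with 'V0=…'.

The replicating-portfolio and risk-neutral prices coincide; use p* = (1.02−0.88)/(1.46−0.88) = 0.2414 for the latter.
At expiry t=4: V(4,0)=50.0000, V(4,1)=50.0000, V(4,2)=50.0000, V(4,3)=0.0000, V(4,4)=0.0000
(3,0): S=119.9391. Δ = (V_up−V_dn)/(S_up−S_dn) = (50.0000−50.0000)/(175.1110−105.5464) = 0.0000. V = [p*·50.0000 + (1−p*)·50.0000]/1.02 = 49.0196. B = V − Δ·S = 49.0196.
(3,1): S=198.9898. Δ = (V_up−V_dn)/(S_up−S_dn) = (50.0000−50.0000)/(290.5251−175.1110) = 0.0000. V = [p*·50.0000 + (1−p*)·50.0000]/1.02 = 49.0196. B = V − Δ·S = 49.0196.
(3,2): S=330.1422. Δ = (V_up−V_dn)/(S_up−S_dn) = (0.0000−50.0000)/(482.0076−290.5251) = -0.2611. V = [p*·0.0000 + (1−p*)·50.0000]/1.02 = 37.1873. B = V − Δ·S = 123.3942.
(3,3): S=547.7359. Δ = (V_up−V_dn)/(S_up−S_dn) = (0.0000−0.0000)/(799.6945−482.0076) = 0.0000. V = [p*·0.0000 + (1−p*)·0.0000]/1.02 = 0.0000. B = V − Δ·S = 0.0000.
(2,0): S=136.2944. Δ = (V_up−V_dn)/(S_up−S_dn) = (49.0196−49.0196)/(198.9898−119.9391) = 0.0000. V = [p*·49.0196 + (1−p*)·49.0196]/1.02 = 48.0584. B = V − Δ·S = 48.0584.
(2,1): S=226.1248. Δ = (V_up−V_dn)/(S_up−S_dn) = (37.1873−49.0196)/(330.1422−198.9898) = -0.0902. V = [p*·37.1873 + (1−p*)·49.0196]/1.02 = 45.2584. B = V − Δ·S = 65.6589.
(2,2): S=375.1616. Δ = (V_up−V_dn)/(S_up−S_dn) = (0.0000−37.1873)/(547.7359−330.1422) = -0.1709. V = [p*·0.0000 + (1−p*)·37.1873]/1.02 = 27.6579. B = V − Δ·S = 91.7739.
(1,0): S=154.8800. Δ = (V_up−V_dn)/(S_up−S_dn) = (45.2584−48.0584)/(226.1248−136.2944) = -0.0312. V = [p*·45.2584 + (1−p*)·48.0584]/1.02 = 46.4535. B = V − Δ·S = 51.2812.
(1,1): S=256.9600. Δ = (V_up−V_dn)/(S_up−S_dn) = (27.6579−45.2584)/(375.1616−226.1248) = -0.1181. V = [p*·27.6579 + (1−p*)·45.2584]/1.02 = 40.2059. B = V − Δ·S = 70.5515.
(0,0): S=176.0000. Δ = (V_up−V_dn)/(S_up−S_dn) = (40.2059−46.4535)/(256.9600−154.8800) = -0.0612. V = [p*·40.2059 + (1−p*)·46.4535]/1.02 = 44.0642. B = V − Δ·S = 54.8359.
Each (Δ,B) replicates both successor values, so the strategy is self-financing and V0 is arbitrage-free.

(0,0): Delta=-0.0612 Bond=54.8359
(1,0): Delta=-0.0312 Bond=51.2812
(1,1): Delta=-0.1181 Bond=70.5515
(2,0): Delta=0.0000 Bond=48.0584
(2,1): Delta=-0.0902 Bond=65.6589
(2,2): Delta=-0.1709 Bond=91.7739
(3,0): Delta=0.0000 Bond=49.0196
(3,1): Delta=0.0000 Bond=49.0196
(3,2): Delta=-0.2611 Bond=123.3942
(3,3): Delta=0.0000 Bond=0.0000
V0=44.0642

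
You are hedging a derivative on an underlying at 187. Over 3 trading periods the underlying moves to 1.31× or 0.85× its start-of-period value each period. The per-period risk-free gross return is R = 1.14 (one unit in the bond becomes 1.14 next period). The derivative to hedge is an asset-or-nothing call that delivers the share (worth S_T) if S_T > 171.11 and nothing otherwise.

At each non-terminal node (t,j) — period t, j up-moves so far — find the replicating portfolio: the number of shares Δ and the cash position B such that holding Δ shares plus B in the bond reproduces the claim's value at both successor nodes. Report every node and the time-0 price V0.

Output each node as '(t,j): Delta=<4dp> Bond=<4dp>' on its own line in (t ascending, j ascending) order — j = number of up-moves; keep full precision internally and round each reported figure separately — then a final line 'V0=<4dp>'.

(0,0): Delta=1.1403 Bond=-30.1495
(1,0): Delta=1.5092 Bond=-93.0022
(1,1): Delta=1.0000 Bond=0.0000
(2,0): Delta=2.8478 Bond=-286.8844
(2,1): Delta=1.0000 Bond=0.0000
(2,2): Delta=1.0000 Bond=0.0000
V0=183.0875

Since d<R<u, set p* = (R−d)/(u−d) = 0.6304; price each node as the discounted p*-expectation of its children.
Payoff layer (t=3): V(3,0)=0.0000, V(3,1)=176.9908, V(3,2)=272.7741, V(3,3)=420.3930
Node (2,0) S=135.1075: V=(p*·176.9908+(1−p*)·0.0000)/1.14=97.8782; Δ=(176.9908−0.0000)/(176.9908−114.8414)=2.8478; B=V−Δ·S=-286.8844
Node (2,1) S=208.2245: V=(p*·272.7741+(1−p*)·176.9908)/1.14=208.2245; Δ=(272.7741−176.9908)/(272.7741−176.9908)=1.0000; B=V−Δ·S=0.0000
Node (2,2) S=320.9107: V=(p*·420.3930+(1−p*)·272.7741)/1.14=320.9107; Δ=(420.3930−272.7741)/(420.3930−272.7741)=1.0000; B=V−Δ·S=0.0000
Node (1,0) S=158.9500: V=(p*·208.2245+(1−p*)·97.8782)/1.14=146.8810; Δ=(208.2245−97.8782)/(208.2245−135.1075)=1.5092; B=V−Δ·S=-93.0022
Node (1,1) S=244.9700: V=(p*·320.9107+(1−p*)·208.2245)/1.14=244.9700; Δ=(320.9107−208.2245)/(320.9107−208.2245)=1.0000; B=V−Δ·S=0.0000
Node (0,0) S=187.0000: V=(p*·244.9700+(1−p*)·146.8810)/1.14=183.0875; Δ=(244.9700−146.8810)/(244.9700−158.9500)=1.1403; B=V−Δ·S=-30.1495
Each (Δ,B) replicates both successor values, so the strategy is self-financing and V0 is arbitrage-free.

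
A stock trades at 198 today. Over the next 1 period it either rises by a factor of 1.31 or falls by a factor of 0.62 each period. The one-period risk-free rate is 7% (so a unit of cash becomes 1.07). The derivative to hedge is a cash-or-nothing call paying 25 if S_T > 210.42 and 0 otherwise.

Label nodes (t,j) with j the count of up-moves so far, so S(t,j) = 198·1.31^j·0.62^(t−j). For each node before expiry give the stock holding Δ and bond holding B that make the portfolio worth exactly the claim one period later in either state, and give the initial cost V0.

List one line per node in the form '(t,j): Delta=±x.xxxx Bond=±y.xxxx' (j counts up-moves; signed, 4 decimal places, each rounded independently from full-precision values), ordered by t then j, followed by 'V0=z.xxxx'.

(0,0): Delta=0.1830 Bond=-20.9942
V0=15.2377

No-arbitrage ⇒ martingale measure with p* = (R−d)/(u−d) = 0.6522.
At expiry t=1: V(1,0)=0.0000, V(1,1)=25.0000
Node (0,0) S=198.0000: V=(p*·25.0000+(1−p*)·0.0000)/1.07=15.2377; Δ=(25.0000−0.0000)/(259.3800−122.7600)=0.1830; B=V−Δ·S=-20.9942
Each (Δ,B) replicates both successor values, so the strategy is self-financing and V0 is arbitrage-free.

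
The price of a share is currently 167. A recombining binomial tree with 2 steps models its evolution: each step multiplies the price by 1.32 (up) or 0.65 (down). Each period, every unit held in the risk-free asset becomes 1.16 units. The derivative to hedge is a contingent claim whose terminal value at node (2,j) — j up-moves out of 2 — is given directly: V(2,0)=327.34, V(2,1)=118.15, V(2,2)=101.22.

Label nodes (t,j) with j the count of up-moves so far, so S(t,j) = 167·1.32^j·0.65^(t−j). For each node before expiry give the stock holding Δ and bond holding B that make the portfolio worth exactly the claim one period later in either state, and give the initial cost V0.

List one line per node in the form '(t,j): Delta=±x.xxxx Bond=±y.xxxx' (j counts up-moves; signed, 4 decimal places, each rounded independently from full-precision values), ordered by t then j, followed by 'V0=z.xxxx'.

(0,0): Delta=-0.4842 Bond=170.2384
(1,0): Delta=-2.8763 Bond=457.1427
(1,1): Delta=-0.1146 Bond=116.0126
V0=89.3804

No-arbitrage ⇒ martingale measure with p* = (R−d)/(u−d) = 0.7612.
Payoff layer (t=2): V(2,0)=327.3400, V(2,1)=118.1500, V(2,2)=101.2200
(1,0): S=108.5500. Δ = (V_up−V_dn)/(S_up−S_dn) = (118.1500−327.3400)/(143.2860−70.5575) = -2.8763. V = [p*·118.1500 + (1−p*)·327.3400]/1.16 = 144.9188. B = V − Δ·S = 457.1427.
(1,1): S=220.4400. Δ = (V_up−V_dn)/(S_up−S_dn) = (101.2200−118.1500)/(290.9808−143.2860) = -0.1146. V = [p*·101.2200 + (1−p*)·118.1500]/1.16 = 90.7440. B = V − Δ·S = 116.0126.
(0,0): S=167.0000. Δ = (V_up−V_dn)/(S_up−S_dn) = (90.7440−144.9188)/(220.4400−108.5500) = -0.4842. V = [p*·90.7440 + (1−p*)·144.9188]/1.16 = 89.3804. B = V − Δ·S = 170.2384.
Check: Δ(0,0)·S0 + B(0,0) = 89.3804 = V0.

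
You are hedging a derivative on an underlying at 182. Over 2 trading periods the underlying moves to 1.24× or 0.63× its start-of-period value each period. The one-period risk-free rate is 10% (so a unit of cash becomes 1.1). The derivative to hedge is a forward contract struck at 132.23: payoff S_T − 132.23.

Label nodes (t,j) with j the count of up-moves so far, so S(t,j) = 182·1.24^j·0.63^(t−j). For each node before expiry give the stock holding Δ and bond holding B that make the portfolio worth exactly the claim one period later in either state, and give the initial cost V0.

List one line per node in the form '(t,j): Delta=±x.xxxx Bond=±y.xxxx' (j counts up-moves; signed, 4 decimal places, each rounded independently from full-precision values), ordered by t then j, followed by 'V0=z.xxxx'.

Since d<R<u, set p* = (R−d)/(u−d) = 0.7705; price each node as the discounted p*-expectation of its children.
Payoff layer (t=2): V(2,0)=-59.9942, V(2,1)=9.9484, V(2,2)=147.6132
  t=1,j=0: stock 114.6600 → up 142.1784 (V=9.9484), down 72.2358 (V=-59.9942). Price -5.5491; hedge Δ=1.0000, bond B=-120.2091.
  t=1,j=1: stock 225.6800 → up 279.8432 (V=147.6132), down 142.1784 (V=9.9484). Price 105.4709; hedge Δ=1.0000, bond B=-120.2091.
  t=0,j=0: stock 182.0000 → up 225.6800 (V=105.4709), down 114.6600 (V=-5.5491). Price 72.7190; hedge Δ=1.0000, bond B=-109.2810.
Root portfolio cost Δ·182+B reproduces V0=72.7190.

(0,0): Delta=1.0000 Bond=-109.2810
(1,0): Delta=1.0000 Bond=-120.2091
(1,1): Delta=1.0000 Bond=-120.2091
V0=72.7190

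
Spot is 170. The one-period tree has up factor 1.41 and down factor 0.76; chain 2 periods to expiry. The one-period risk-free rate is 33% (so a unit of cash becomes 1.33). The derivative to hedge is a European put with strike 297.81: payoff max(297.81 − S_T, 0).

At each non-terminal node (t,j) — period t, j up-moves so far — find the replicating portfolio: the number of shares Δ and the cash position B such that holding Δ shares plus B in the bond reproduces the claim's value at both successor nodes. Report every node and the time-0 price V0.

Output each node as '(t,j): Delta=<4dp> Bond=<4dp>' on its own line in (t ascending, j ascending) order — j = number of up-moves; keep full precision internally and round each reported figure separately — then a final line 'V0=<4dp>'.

(0,0): Delta=-0.7603 Bond=145.0765
(1,0): Delta=-1.0000 Bond=223.9173
(1,1): Delta=-0.7422 Bond=188.6056
V0=15.8207

Since d<R<u, set p* = (R−d)/(u−d) = 0.8769; price each node as the discounted p*-expectation of its children.
At expiry t=2: V(2,0)=199.6180, V(2,1)=115.6380, V(2,2)=0.0000
(1,0): S=129.2000. Δ = (V_up−V_dn)/(S_up−S_dn) = (115.6380−199.6180)/(182.1720−98.1920) = -1.0000. V = [p*·115.6380 + (1−p*)·199.6180]/1.33 = 94.7173. B = V − Δ·S = 223.9173.
(1,1): S=239.7000. Δ = (V_up−V_dn)/(S_up−S_dn) = (0.0000−115.6380)/(337.9770−182.1720) = -0.7422. V = [p*·0.0000 + (1−p*)·115.6380]/1.33 = 10.7010. B = V − Δ·S = 188.6056.
(0,0): S=170.0000. Δ = (V_up−V_dn)/(S_up−S_dn) = (10.7010−94.7173)/(239.7000−129.2000) = -0.7603. V = [p*·10.7010 + (1−p*)·94.7173]/1.33 = 15.8207. B = V − Δ·S = 145.0765.
The time-0 hedge costs 15.8207, which is the no-arbitrage price.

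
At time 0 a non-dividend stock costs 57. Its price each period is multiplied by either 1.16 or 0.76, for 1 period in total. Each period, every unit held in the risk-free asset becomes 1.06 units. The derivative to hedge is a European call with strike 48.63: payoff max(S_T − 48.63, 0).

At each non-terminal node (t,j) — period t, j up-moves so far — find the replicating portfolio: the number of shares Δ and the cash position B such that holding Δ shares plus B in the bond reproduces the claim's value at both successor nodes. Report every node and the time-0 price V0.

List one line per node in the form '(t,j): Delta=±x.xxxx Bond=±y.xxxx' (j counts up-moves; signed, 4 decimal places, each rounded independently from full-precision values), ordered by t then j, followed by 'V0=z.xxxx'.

Since d<R<u, set p* = (R−d)/(u−d) = 0.7500; price each node as the discounted p*-expectation of its children.
At expiry t=1: V(1,0)=0.0000, V(1,1)=17.4900
  t=0,j=0: stock 57.0000 → up 66.1200 (V=17.4900), down 43.3200 (V=0.0000). Price 12.3750; hedge Δ=0.7671, bond B=-31.3500.
Check: Δ(0,0)·S0 + B(0,0) = 12.3750 = V0.

(0,0): Delta=0.7671 Bond=-31.3500
V0=12.3750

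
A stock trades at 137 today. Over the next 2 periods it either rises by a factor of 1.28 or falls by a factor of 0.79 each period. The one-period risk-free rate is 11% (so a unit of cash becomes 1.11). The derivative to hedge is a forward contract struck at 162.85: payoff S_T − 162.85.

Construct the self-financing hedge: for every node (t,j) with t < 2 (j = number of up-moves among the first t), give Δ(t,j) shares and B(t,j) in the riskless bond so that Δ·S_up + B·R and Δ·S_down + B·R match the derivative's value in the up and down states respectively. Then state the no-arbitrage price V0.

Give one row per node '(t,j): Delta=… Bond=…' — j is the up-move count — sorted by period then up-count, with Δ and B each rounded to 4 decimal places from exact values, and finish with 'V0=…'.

(0,0): Delta=1.0000 Bond=-132.1727
(1,0): Delta=1.0000 Bond=-146.7117
(1,1): Delta=1.0000 Bond=-146.7117
V0=4.8273

The replicating-portfolio and risk-neutral prices coincide; use p* = (1.11−0.79)/(1.28−0.79) = 0.6531 for the latter.
Terminal values V(2,·): V(2,0)=-77.3483, V(2,1)=-24.3156, V(2,2)=61.6108
  t=1,j=0: stock 108.2300 → up 138.5344 (V=-24.3156), down 85.5017 (V=-77.3483). Price -38.4817; hedge Δ=1.0000, bond B=-146.7117.
  t=1,j=1: stock 175.3600 → up 224.4608 (V=61.6108), down 138.5344 (V=-24.3156). Price 28.6483; hedge Δ=1.0000, bond B=-146.7117.
  t=0,j=0: stock 137.0000 → up 175.3600 (V=28.6483), down 108.2300 (V=-38.4817). Price 4.8273; hedge Δ=1.0000, bond B=-132.1727.
Each (Δ,B) replicates both successor values, so the strategy is self-financing and V0 is arbitrage-free.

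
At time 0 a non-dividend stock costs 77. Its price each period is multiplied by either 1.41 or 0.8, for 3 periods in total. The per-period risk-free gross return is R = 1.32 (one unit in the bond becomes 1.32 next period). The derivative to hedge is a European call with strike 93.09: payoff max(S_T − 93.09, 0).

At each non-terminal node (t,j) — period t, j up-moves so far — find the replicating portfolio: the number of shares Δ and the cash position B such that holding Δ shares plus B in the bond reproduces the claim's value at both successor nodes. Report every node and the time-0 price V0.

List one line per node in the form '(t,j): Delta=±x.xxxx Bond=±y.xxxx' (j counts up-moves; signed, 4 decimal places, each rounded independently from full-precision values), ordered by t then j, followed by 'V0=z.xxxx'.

The replicating-portfolio and risk-neutral prices coincide; use p* = (1.32−0.8)/(1.41−0.8) = 0.8525 for the latter.
At expiry t=3: V(3,0)=0.0000, V(3,1)=0.0000, V(3,2)=29.3770, V(3,3)=122.7580
  t=2,j=0: stock 49.2800 → up 69.4848 (V=0.0000), down 39.4240 (V=0.0000). Price 0.0000; hedge Δ=0.0000, bond B=0.0000.
  t=2,j=1: stock 86.8560 → up 122.4670 (V=29.3770), down 69.4848 (V=0.0000). Price 18.9717; hedge Δ=0.5545, bond B=-29.1872.
  t=2,j=2: stock 153.0837 → up 215.8480 (V=122.7580), down 122.4670 (V=29.3770). Price 82.5610; hedge Δ=1.0000, bond B=-70.5227.
  t=1,j=0: stock 61.6000 → up 86.8560 (V=18.9717), down 49.2800 (V=0.0000). Price 12.2520; hedge Δ=0.5049, bond B=-18.8492.
  t=1,j=1: stock 108.5700 → up 153.0837 (V=82.5610), down 86.8560 (V=18.9717). Price 55.4386; hedge Δ=0.9602, bond B=-48.8061.
  t=0,j=0: stock 77.0000 → up 108.5700 (V=55.4386), down 61.6000 (V=12.2520). Price 37.1718; hedge Δ=0.9195, bond B=-33.6259.
Check: Δ(0,0)·S0 + B(0,0) = 37.1718 = V0.

(0,0): Delta=0.9195 Bond=-33.6259
(1,0): Delta=0.5049 Bond=-18.8492
(1,1): Delta=0.9602 Bond=-48.8061
(2,0): Delta=0.0000 Bond=0.0000
(2,1): Delta=0.5545 Bond=-29.1872
(2,2): Delta=1.0000 Bond=-70.5227
V0=37.1718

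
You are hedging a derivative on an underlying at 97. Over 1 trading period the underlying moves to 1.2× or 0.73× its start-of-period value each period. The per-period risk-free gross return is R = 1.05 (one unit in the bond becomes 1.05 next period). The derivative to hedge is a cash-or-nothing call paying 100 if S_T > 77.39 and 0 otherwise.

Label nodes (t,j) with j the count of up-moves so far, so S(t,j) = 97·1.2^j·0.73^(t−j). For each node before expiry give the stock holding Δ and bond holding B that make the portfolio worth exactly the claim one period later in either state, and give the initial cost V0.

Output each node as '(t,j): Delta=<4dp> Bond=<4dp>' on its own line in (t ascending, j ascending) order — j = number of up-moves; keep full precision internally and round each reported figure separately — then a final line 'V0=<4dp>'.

Risk-neutral probability p* = (R−d)/(u−d) = (1.05−0.73)/(1.2−0.73) = 0.6809.
At expiry t=1: V(1,0)=0.0000, V(1,1)=100.0000
  t=0,j=0: stock 97.0000 → up 116.4000 (V=100.0000), down 70.8100 (V=0.0000). Price 64.8430; hedge Δ=2.1935, bond B=-147.9230.
Root portfolio cost Δ·97+B reproduces V0=64.8430.

(0,0): Delta=2.1935 Bond=-147.9230
V0=64.8430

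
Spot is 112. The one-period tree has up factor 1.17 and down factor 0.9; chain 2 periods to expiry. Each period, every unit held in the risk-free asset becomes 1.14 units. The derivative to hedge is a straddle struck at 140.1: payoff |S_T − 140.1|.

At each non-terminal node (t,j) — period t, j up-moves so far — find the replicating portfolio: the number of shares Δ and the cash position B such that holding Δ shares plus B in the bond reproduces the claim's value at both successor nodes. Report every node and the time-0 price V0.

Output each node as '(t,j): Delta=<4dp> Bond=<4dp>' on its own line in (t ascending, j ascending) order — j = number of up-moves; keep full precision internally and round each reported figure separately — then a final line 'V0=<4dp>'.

No-arbitrage ⇒ martingale measure with p* = (R−d)/(u−d) = 0.8889.
Payoff layer (t=2): V(2,0)=49.3800, V(2,1)=22.1640, V(2,2)=13.2168
Node (1,0) S=100.8000: V=(p*·22.1640+(1−p*)·49.3800)/1.14=22.0947; Δ=(22.1640−49.3800)/(117.9360−90.7200)=-1.0000; B=V−Δ·S=122.8947
Node (1,1) S=131.0400: V=(p*·13.2168+(1−p*)·22.1640)/1.14=12.4657; Δ=(13.2168−22.1640)/(153.3168−117.9360)=-0.2529; B=V−Δ·S=45.6035
Node (0,0) S=112.0000: V=(p*·12.4657+(1−p*)·22.0947)/1.14=11.8734; Δ=(12.4657−22.0947)/(131.0400−100.8000)=-0.3184; B=V−Δ·S=47.5363
Each (Δ,B) replicates both successor values, so the strategy is self-financing and V0 is arbitrage-free.

(0,0): Delta=-0.3184 Bond=47.5363
(1,0): Delta=-1.0000 Bond=122.8947
(1,1): Delta=-0.2529 Bond=45.6035
V0=11.8734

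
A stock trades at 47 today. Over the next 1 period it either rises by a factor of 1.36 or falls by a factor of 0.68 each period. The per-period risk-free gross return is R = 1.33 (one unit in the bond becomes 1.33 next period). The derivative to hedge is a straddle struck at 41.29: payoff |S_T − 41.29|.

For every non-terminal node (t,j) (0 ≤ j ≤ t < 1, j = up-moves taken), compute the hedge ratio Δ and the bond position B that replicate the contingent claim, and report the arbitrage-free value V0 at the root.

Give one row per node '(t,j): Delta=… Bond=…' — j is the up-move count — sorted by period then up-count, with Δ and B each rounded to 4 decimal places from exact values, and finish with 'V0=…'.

(0,0): Delta=0.4161 Bond=-2.9850
V0=16.5739

The replicating-portfolio and risk-neutral prices coincide; use p* = (1.33−0.68)/(1.36−0.68) = 0.9559 for the latter.
Terminal payoffs: V(1,0)=9.3300, V(1,1)=22.6300
  t=0,j=0: stock 47.0000 → up 63.9200 (V=22.6300), down 31.9600 (V=9.3300). Price 16.5739; hedge Δ=0.4161, bond B=-2.9850.
The time-0 hedge costs 16.5739, which is the no-arbitrage price.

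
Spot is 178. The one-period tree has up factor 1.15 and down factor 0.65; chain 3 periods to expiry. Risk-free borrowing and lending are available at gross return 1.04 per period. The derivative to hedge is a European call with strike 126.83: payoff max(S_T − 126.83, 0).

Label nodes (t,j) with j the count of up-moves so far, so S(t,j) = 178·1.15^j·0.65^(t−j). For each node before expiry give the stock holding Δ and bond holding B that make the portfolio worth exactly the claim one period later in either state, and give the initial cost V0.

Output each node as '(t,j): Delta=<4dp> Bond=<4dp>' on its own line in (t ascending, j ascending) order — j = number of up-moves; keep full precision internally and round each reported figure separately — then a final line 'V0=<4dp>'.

(0,0): Delta=0.8373 Bond=-78.9831
(1,0): Delta=0.3395 Bond=-24.5468
(1,1): Delta=0.9166 Bond=-98.3874
(2,0): Delta=0.0000 Bond=0.0000
(2,1): Delta=0.3936 Bond=-32.7291
(2,2): Delta=1.0000 Bond=-121.9519
V0=70.0485

No-arbitrage ⇒ martingale measure with p* = (R−d)/(u−d) = 0.7800.
Terminal values V(3,·): V(3,0)=0.0000, V(3,1)=0.0000, V(3,2)=26.1833, V(3,3)=143.8857
(2,0): S=75.2050. Δ = (V_up−V_dn)/(S_up−S_dn) = (0.0000−0.0000)/(86.4858−48.8833) = 0.0000. V = [p*·0.0000 + (1−p*)·0.0000]/1.04 = 0.0000. B = V − Δ·S = 0.0000.
(2,1): S=133.0550. Δ = (V_up−V_dn)/(S_up−S_dn) = (26.1833−0.0000)/(153.0132−86.4858) = 0.3936. V = [p*·26.1833 + (1−p*)·0.0000]/1.04 = 19.6374. B = V − Δ·S = -32.7291.
(2,2): S=235.4050. Δ = (V_up−V_dn)/(S_up−S_dn) = (143.8857−26.1833)/(270.7157−153.0132) = 1.0000. V = [p*·143.8857 + (1−p*)·26.1833]/1.04 = 113.4531. B = V − Δ·S = -121.9519.
(1,0): S=115.7000. Δ = (V_up−V_dn)/(S_up−S_dn) = (19.6374−0.0000)/(133.0550−75.2050) = 0.3395. V = [p*·19.6374 + (1−p*)·0.0000]/1.04 = 14.7281. B = V − Δ·S = -24.5468.
(1,1): S=204.7000. Δ = (V_up−V_dn)/(S_up−S_dn) = (113.4531−19.6374)/(235.4050−133.0550) = 0.9166. V = [p*·113.4531 + (1−p*)·19.6374]/1.04 = 89.2439. B = V − Δ·S = -98.3874.
(0,0): S=178.0000. Δ = (V_up−V_dn)/(S_up−S_dn) = (89.2439−14.7281)/(204.7000−115.7000) = 0.8373. V = [p*·89.2439 + (1−p*)·14.7281]/1.04 = 70.0485. B = V − Δ·S = -78.9831.
Root portfolio cost Δ·178+B reproduces V0=70.0485.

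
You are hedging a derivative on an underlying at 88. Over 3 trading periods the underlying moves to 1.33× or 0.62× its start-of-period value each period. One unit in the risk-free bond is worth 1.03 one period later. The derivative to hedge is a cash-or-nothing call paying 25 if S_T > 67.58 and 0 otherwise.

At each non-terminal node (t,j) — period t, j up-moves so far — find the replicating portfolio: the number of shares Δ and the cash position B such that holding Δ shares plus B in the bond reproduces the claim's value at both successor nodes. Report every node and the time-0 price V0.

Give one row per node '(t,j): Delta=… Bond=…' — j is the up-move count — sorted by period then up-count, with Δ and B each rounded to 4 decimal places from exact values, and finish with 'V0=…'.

Since d<R<u, set p* = (R−d)/(u−d) = 0.5775; price each node as the discounted p*-expectation of its children.
Terminal values V(3,·): V(3,0)=0.0000, V(3,1)=0.0000, V(3,2)=25.0000, V(3,3)=25.0000
  t=2,j=0: stock 33.8272 → up 44.9902 (V=0.0000), down 20.9729 (V=0.0000). Price 0.0000; hedge Δ=0.0000, bond B=0.0000.
  t=2,j=1: stock 72.5648 → up 96.5112 (V=25.0000), down 44.9902 (V=0.0000). Price 14.0161; hedge Δ=0.4852, bond B=-21.1951.
  t=2,j=2: stock 155.6632 → up 207.0321 (V=25.0000), down 96.5112 (V=25.0000). Price 24.2718; hedge Δ=0.0000, bond B=24.2718.
  t=1,j=0: stock 54.5600 → up 72.5648 (V=14.0161), down 33.8272 (V=0.0000). Price 7.8581; hedge Δ=0.3618, bond B=-11.8830.
  t=1,j=1: stock 117.0400 → up 155.6632 (V=24.2718), down 72.5648 (V=14.0161). Price 19.3577; hedge Δ=0.1234, bond B=4.9131.
  t=0,j=0: stock 88.0000 → up 117.0400 (V=19.3577), down 54.5600 (V=7.8581). Price 14.0764; hedge Δ=0.1841, bond B=-2.1202.
Check: Δ(0,0)·S0 + B(0,0) = 14.0764 = V0.

(0,0): Delta=0.1841 Bond=-2.1202
(1,0): Delta=0.3618 Bond=-11.8830
(1,1): Delta=0.1234 Bond=4.9131
(2,0): Delta=0.0000 Bond=0.0000
(2,1): Delta=0.4852 Bond=-21.1951
(2,2): Delta=0.0000 Bond=24.2718
V0=14.0764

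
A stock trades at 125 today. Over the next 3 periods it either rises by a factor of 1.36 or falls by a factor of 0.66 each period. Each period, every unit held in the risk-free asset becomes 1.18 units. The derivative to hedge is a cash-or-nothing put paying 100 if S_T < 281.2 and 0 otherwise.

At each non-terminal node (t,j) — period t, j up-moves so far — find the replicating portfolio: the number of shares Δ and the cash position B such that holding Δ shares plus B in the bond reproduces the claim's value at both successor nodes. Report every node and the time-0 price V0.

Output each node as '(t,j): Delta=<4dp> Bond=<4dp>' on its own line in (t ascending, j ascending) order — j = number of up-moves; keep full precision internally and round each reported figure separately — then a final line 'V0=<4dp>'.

Risk-neutral probability p* = (R−d)/(u−d) = (1.18−0.66)/(1.36−0.66) = 0.7429.
Terminal payoffs: V(3,0)=100.0000, V(3,1)=100.0000, V(3,2)=100.0000, V(3,3)=0.0000
(2,0): S=54.4500. Δ = (V_up−V_dn)/(S_up−S_dn) = (100.0000−100.0000)/(74.0520−35.9370) = 0.0000. V = [p*·100.0000 + (1−p*)·100.0000]/1.18 = 84.7458. B = V − Δ·S = 84.7458.
(2,1): S=112.2000. Δ = (V_up−V_dn)/(S_up−S_dn) = (100.0000−100.0000)/(152.5920−74.0520) = 0.0000. V = [p*·100.0000 + (1−p*)·100.0000]/1.18 = 84.7458. B = V − Δ·S = 84.7458.
(2,2): S=231.2000. Δ = (V_up−V_dn)/(S_up−S_dn) = (0.0000−100.0000)/(314.4320−152.5920) = -0.6179. V = [p*·0.0000 + (1−p*)·100.0000]/1.18 = 21.7918. B = V − Δ·S = 164.6489.
(1,0): S=82.5000. Δ = (V_up−V_dn)/(S_up−S_dn) = (84.7458−84.7458)/(112.2000−54.4500) = 0.0000. V = [p*·84.7458 + (1−p*)·84.7458]/1.18 = 71.8184. B = V − Δ·S = 71.8184.
(1,1): S=170.0000. Δ = (V_up−V_dn)/(S_up−S_dn) = (21.7918−84.7458)/(231.2000−112.2000) = -0.5290. V = [p*·21.7918 + (1−p*)·84.7458]/1.18 = 32.1864. B = V − Δ·S = 122.1207.
(0,0): S=125.0000. Δ = (V_up−V_dn)/(S_up−S_dn) = (32.1864−71.8184)/(170.0000−82.5000) = -0.4529. V = [p*·32.1864 + (1−p*)·71.8184]/1.18 = 35.9131. B = V − Δ·S = 92.5303.
Each (Δ,B) replicates both successor values, so the strategy is self-financing and V0 is arbitrage-free.

(0,0): Delta=-0.4529 Bond=92.5303
(1,0): Delta=0.0000 Bond=71.8184
(1,1): Delta=-0.5290 Bond=122.1207
(2,0): Delta=0.0000 Bond=84.7458
(2,1): Delta=0.0000 Bond=84.7458
(2,2): Delta=-0.6179 Bond=164.6489
V0=35.9131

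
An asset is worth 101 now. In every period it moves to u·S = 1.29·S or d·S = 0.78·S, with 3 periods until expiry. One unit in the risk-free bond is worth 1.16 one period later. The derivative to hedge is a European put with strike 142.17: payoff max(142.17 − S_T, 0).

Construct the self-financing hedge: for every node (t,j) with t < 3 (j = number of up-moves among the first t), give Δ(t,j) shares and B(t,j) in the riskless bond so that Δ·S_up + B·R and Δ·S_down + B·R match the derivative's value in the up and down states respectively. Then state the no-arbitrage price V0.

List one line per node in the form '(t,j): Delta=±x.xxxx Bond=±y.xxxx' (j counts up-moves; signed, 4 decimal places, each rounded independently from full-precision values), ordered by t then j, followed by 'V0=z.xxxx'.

(0,0): Delta=-0.4021 Bond=50.4771
(1,0): Delta=-1.0000 Bond=105.6555
(1,1): Delta=-0.2784 Bond=42.4396
(2,0): Delta=-1.0000 Bond=122.5603
(2,1): Delta=-1.0000 Bond=122.5603
(2,2): Delta=-0.1292 Bond=24.1432
V0=9.8643

Risk-neutral probability p* = (R−d)/(u−d) = (1.16−0.78)/(1.29−0.78) = 0.7451.
Terminal payoffs: V(3,0)=94.2402, V(3,1)=62.9016, V(3,2)=11.0722, V(3,3)=0.0000
(2,0): S=61.4484. Δ = (V_up−V_dn)/(S_up−S_dn) = (62.9016−94.2402)/(79.2684−47.9298) = -1.0000. V = [p*·62.9016 + (1−p*)·94.2402]/1.16 = 61.1119. B = V − Δ·S = 122.5603.
(2,1): S=101.6262. Δ = (V_up−V_dn)/(S_up−S_dn) = (11.0722−62.9016)/(131.0978−79.2684) = -1.0000. V = [p*·11.0722 + (1−p*)·62.9016]/1.16 = 20.9341. B = V − Δ·S = 122.5603.
(2,2): S=168.0741. Δ = (V_up−V_dn)/(S_up−S_dn) = (0.0000−11.0722)/(216.8156−131.0978) = -0.1292. V = [p*·0.0000 + (1−p*)·11.0722]/1.16 = 2.4330. B = V − Δ·S = 24.1432.
(1,0): S=78.7800. Δ = (V_up−V_dn)/(S_up−S_dn) = (20.9341−61.1119)/(101.6262−61.4484) = -1.0000. V = [p*·20.9341 + (1−p*)·61.1119]/1.16 = 26.8755. B = V − Δ·S = 105.6555.
(1,1): S=130.2900. Δ = (V_up−V_dn)/(S_up−S_dn) = (2.4330−20.9341)/(168.0741−101.6262) = -0.2784. V = [p*·2.4330 + (1−p*)·20.9341]/1.16 = 6.1629. B = V − Δ·S = 42.4396.
(0,0): S=101.0000. Δ = (V_up−V_dn)/(S_up−S_dn) = (6.1629−26.8755)/(130.2900−78.7800) = -0.4021. V = [p*·6.1629 + (1−p*)·26.8755]/1.16 = 9.8643. B = V − Δ·S = 50.4771.
Self-financing check: at every node Δ·S+B equals the discounted successor values.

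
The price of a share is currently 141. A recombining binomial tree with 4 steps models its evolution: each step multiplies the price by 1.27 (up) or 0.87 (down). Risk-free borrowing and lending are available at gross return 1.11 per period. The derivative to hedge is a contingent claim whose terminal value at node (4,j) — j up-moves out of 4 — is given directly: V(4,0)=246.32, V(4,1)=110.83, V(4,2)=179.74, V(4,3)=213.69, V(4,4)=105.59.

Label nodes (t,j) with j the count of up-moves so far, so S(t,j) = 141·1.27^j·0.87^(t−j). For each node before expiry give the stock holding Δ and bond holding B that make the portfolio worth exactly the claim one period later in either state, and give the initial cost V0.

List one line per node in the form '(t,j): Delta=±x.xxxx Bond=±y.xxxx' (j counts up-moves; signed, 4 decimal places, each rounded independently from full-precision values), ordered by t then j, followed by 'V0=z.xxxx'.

The replicating-portfolio and risk-neutral prices coincide; use p* = (1.11−0.87)/(1.27−0.87) = 0.6000 for the latter.
Terminal payoffs: V(4,0)=246.3200, V(4,1)=110.8300, V(4,2)=179.7400, V(4,3)=213.6900, V(4,4)=105.5900
Node (3,0) S=92.8489: V=(p*·110.8300+(1−p*)·246.3200)/1.11=148.6721; Δ=(110.8300−246.3200)/(117.9181−80.7786)=-3.6481; B=V−Δ·S=487.3971
Node (3,1) S=135.5381: V=(p*·179.7400+(1−p*)·110.8300)/1.11=137.0955; Δ=(179.7400−110.8300)/(172.1334−117.9181)=1.2710; B=V−Δ·S=-35.1795
Node (3,2) S=197.8544: V=(p*·213.6900+(1−p*)·179.7400)/1.11=180.2793; Δ=(213.6900−179.7400)/(251.2751−172.1334)=0.4290; B=V−Δ·S=95.4043
Node (3,3) S=288.8220: V=(p*·105.5900+(1−p*)·213.6900)/1.11=134.0811; Δ=(105.5900−213.6900)/(366.8039−251.2751)=-0.9357; B=V−Δ·S=404.3311
Node (2,0) S=106.7229: V=(p*·137.0955+(1−p*)·148.6721)/1.11=127.6812; Δ=(137.0955−148.6721)/(135.5381−92.8489)=-0.2712; B=V−Δ·S=156.6226
Node (2,1) S=155.7909: V=(p*·180.2793+(1−p*)·137.0955)/1.11=146.8520; Δ=(180.2793−137.0955)/(197.8544−135.5381)=0.6930; B=V−Δ·S=38.8926
Node (2,2) S=227.4189: V=(p*·134.0811+(1−p*)·180.2793)/1.11=137.4418; Δ=(134.0811−180.2793)/(288.8220−197.8544)=-0.5079; B=V−Δ·S=252.9373
Node (1,0) S=122.6700: V=(p*·146.8520+(1−p*)·127.6812)/1.11=125.3907; Δ=(146.8520−127.6812)/(155.7909−106.7229)=0.3907; B=V−Δ·S=77.4636
Node (1,1) S=179.0700: V=(p*·137.4418+(1−p*)·146.8520)/1.11=127.2125; Δ=(137.4418−146.8520)/(227.4189−155.7909)=-0.1314; B=V−Δ·S=150.7382
Node (0,0) S=141.0000: V=(p*·127.2125+(1−p*)·125.3907)/1.11=113.9494; Δ=(127.2125−125.3907)/(179.0700−122.6700)=0.0323; B=V−Δ·S=109.3949
Each (Δ,B) replicates both successor values, so the strategy is self-financing and V0 is arbitrage-free.

(0,0): Delta=0.0323 Bond=109.3949
(1,0): Delta=0.3907 Bond=77.4636
(1,1): Delta=-0.1314 Bond=150.7382
(2,0): Delta=-0.2712 Bond=156.6226
(2,1): Delta=0.6930 Bond=38.8926
(2,2): Delta=-0.5079 Bond=252.9373
(3,0): Delta=-3.6481 Bond=487.3971
(3,1): Delta=1.2710 Bond=-35.1795
(3,2): Delta=0.4290 Bond=95.4043
(3,3): Delta=-0.9357 Bond=404.3311
V0=113.9494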